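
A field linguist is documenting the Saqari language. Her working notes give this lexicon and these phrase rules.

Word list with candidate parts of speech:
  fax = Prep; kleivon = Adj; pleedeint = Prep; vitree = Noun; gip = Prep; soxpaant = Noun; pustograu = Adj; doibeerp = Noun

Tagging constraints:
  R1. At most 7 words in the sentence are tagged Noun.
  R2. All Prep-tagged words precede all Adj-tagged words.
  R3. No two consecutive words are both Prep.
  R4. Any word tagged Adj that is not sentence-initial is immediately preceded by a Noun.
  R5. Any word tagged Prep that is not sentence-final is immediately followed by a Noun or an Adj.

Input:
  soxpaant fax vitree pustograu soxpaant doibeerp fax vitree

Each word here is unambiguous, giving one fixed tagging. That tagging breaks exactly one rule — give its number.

2

Fixed tagging: Noun Prep Noun Adj Noun Noun Prep Noun.
Rule check: R1 pass, R2 fail, R3 pass, R4 pass, R5 pass.
Only rule 2 fails.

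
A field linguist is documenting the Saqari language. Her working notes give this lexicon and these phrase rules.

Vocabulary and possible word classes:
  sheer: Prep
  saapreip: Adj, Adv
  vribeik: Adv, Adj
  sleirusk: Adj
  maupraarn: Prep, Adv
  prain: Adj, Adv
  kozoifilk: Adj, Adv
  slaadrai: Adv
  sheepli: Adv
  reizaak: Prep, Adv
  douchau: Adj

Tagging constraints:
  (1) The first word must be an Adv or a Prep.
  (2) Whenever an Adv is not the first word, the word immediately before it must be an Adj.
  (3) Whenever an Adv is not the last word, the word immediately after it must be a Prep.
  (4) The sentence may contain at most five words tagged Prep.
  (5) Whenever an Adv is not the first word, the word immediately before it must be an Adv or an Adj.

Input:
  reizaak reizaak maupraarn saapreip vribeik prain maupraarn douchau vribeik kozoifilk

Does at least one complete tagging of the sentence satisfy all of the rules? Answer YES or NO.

Candidates per position — 1:reizaak {Prep,Adv}; 2:reizaak {Prep,Adv}; 3:maupraarn {Prep,Adv}; 4:saapreip {Adj,Adv}; 5:vribeik {Adv,Adj}; 6:prain {Adj,Adv}; 7:maupraarn {Prep,Adv}; 8:douchau {Adj}; 9:vribeik {Adv,Adj}; 10:kozoifilk {Adj,Adv}.
One satisfying assignment: Prep Prep Prep Adj Adj Adv Prep Adj Adj Adv.
Rule-by-rule: rule 1 ✓; rule 2 ✓; rule 3 ✓; rule 4 ✓; rule 5 ✓.

YES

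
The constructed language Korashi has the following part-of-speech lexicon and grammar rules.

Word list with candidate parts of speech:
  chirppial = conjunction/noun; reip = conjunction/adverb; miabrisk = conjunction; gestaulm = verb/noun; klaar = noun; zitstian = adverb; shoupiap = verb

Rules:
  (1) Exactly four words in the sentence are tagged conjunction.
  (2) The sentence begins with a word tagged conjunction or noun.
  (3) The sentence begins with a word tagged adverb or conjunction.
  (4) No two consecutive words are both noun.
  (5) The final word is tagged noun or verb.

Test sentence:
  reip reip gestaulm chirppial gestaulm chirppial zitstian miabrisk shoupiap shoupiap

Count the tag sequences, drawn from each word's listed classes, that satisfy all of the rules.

7

Candidates per position — 1:reip {conjunction,adverb}; 2:reip {conjunction,adverb}; 3:gestaulm {verb,noun}; 4:chirppial {conjunction,noun}; 5:gestaulm {verb,noun}; 6:chirppial {conjunction,noun}; 7:zitstian {adverb}; 8:miabrisk {conjunction}; 9:shoupiap {verb}; 10:shoupiap {verb}.
There are 64 candidate sequences in total.
Checking each against the rules leaves 7 sequences.
Count = 7.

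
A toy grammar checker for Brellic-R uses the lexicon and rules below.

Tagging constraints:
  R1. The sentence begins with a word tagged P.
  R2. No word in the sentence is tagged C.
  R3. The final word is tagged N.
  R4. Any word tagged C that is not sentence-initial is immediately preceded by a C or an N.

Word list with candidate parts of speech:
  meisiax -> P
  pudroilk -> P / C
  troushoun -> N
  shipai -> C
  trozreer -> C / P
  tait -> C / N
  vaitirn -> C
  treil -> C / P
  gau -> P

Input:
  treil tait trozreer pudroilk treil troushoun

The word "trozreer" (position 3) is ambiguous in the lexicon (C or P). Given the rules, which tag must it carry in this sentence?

P

Candidates per position — 1:treil {C,P}; 2:tait {C,N}; 3:trozreer {C,P}; 4:pudroilk {P,C}; 5:treil {C,P}; 6:troushoun {N}.
At position 1, choosing C makes rule 1 impossible to satisfy; hence P.
At position 2, choosing C makes rule 2 impossible to satisfy; hence N.
At position 3, choosing C makes rule 2 impossible to satisfy; hence P.
At position 4, choosing C makes rule 2 impossible to satisfy; hence P.
At position 5, choosing C makes rule 2 impossible to satisfy; hence P.
The unique satisfying tagging is: P N P P P N.
Rule-by-rule: rule 1 ✓; rule 2 ✓; rule 3 ✓; rule 4 ✓.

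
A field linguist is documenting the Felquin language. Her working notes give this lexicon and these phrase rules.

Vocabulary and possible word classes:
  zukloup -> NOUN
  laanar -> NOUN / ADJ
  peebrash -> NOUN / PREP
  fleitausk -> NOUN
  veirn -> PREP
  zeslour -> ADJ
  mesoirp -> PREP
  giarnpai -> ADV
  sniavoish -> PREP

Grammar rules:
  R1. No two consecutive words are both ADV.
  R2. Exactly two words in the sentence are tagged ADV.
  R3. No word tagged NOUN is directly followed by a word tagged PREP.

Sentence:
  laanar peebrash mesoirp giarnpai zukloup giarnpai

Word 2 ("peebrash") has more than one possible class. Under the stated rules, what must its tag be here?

Candidates per position — 1:laanar {NOUN,ADJ}; 2:peebrash {NOUN,PREP}; 3:mesoirp {PREP}; 4:giarnpai {ADV}; 5:zukloup {NOUN}; 6:giarnpai {ADV}.
Word 1 cannot be NOUN — rule 3 would then fail for every completion. It is ADJ.
Word 2 cannot be NOUN — rule 3 would then fail for every completion. It is PREP.
The only consistent sequence is: ADJ PREP PREP ADV NOUN ADV.
Check: rule 1 ✓; rule 2 ✓; rule 3 ✓.

PREP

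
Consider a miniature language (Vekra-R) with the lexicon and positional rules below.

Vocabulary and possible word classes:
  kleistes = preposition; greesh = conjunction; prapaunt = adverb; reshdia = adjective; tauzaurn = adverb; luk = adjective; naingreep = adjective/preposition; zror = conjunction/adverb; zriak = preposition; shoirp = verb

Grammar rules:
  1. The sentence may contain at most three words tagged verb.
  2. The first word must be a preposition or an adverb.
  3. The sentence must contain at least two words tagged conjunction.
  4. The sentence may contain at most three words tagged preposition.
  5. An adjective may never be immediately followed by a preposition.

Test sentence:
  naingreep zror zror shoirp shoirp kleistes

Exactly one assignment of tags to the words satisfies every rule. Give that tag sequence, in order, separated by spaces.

Candidates per position — 1:naingreep {adjective,preposition}; 2:zror {conjunction,adverb}; 3:zror {conjunction,adverb}; 4:shoirp {verb}; 5:shoirp {verb}; 6:kleistes {preposition}.
Word 1 cannot be adjective — rule 2 would then fail for every completion. It is preposition.
Word 2 cannot be adverb — rule 3 would then fail for every completion. It is conjunction.
Word 3 cannot be adverb — rule 3 would then fail for every completion. It is conjunction.
The only consistent sequence is: preposition conjunction conjunction verb verb preposition.
Rule-by-rule: rule 1 ✓; rule 2 ✓; rule 3 ✓; rule 4 ✓; rule 5 ✓.

preposition conjunction conjunction verb verb preposition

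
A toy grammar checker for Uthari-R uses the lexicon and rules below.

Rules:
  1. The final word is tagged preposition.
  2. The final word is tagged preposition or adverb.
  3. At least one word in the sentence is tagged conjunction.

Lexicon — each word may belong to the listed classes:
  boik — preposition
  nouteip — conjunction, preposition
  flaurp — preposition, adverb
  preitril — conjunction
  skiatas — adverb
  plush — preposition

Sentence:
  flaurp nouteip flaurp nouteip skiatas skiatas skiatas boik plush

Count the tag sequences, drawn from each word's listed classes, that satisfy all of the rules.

12

Candidates per position — 1:flaurp {preposition,adverb}; 2:nouteip {conjunction,preposition}; 3:flaurp {preposition,adverb}; 4:nouteip {conjunction,preposition}; 5:skiatas {adverb}; 6:skiatas {adverb}; 7:skiatas {adverb}; 8:boik {preposition}; 9:plush {preposition}.
There are 16 candidate sequences in total.
Checking each against the rules leaves 12 sequences.
Count = 12.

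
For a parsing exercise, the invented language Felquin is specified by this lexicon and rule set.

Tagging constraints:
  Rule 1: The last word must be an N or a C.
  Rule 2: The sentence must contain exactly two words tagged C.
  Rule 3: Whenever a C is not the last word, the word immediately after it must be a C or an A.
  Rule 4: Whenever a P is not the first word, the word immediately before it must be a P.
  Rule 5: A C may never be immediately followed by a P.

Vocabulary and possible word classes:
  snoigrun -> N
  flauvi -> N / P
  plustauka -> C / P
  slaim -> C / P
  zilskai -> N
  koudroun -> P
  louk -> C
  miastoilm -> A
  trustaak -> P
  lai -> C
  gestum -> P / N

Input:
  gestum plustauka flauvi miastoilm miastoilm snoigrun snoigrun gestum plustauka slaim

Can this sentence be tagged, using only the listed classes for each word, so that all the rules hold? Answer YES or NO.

Candidates per position — 1:gestum {P,N}; 2:plustauka {C,P}; 3:flauvi {N,P}; 4:miastoilm {A}; 5:miastoilm {A}; 6:snoigrun {N}; 7:snoigrun {N}; 8:gestum {P,N}; 9:plustauka {C,P}; 10:slaim {C,P}.
One satisfying assignment: P P P A A N N N C C.
Verifying each rule — rule 1 holds; rule 2 holds; rule 3 holds; rule 4 holds; rule 5 holds.

YES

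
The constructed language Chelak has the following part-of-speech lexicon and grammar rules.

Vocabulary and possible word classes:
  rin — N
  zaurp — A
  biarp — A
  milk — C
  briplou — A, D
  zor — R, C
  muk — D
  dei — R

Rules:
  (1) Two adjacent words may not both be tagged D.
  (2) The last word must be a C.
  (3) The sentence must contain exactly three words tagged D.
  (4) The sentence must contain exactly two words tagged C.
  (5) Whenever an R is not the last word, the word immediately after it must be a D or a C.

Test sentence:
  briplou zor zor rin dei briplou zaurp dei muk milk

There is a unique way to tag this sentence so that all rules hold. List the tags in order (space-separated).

Candidates per position — 1:briplou {A,D}; 2:zor {R,C}; 3:zor {R,C}; 4:rin {N}; 5:dei {R}; 6:briplou {A,D}; 7:zaurp {A}; 8:dei {R}; 9:muk {D}; 10:milk {C}.
Word 1 cannot be A — rule 3 would then fail for every completion. It is D.
Word 3 cannot be R — rule 5 would then fail for every completion. It is C.
Word 6 cannot be A — rule 3 would then fail for every completion. It is D.
Word 2 cannot be C — rule 4 would then fail for every completion. It is R.
The only consistent sequence is: D R C N R D A R D C.
Check: rule 1 ✓; rule 2 ✓; rule 3 ✓; rule 4 ✓; rule 5 ✓.

D R C N R D A R D C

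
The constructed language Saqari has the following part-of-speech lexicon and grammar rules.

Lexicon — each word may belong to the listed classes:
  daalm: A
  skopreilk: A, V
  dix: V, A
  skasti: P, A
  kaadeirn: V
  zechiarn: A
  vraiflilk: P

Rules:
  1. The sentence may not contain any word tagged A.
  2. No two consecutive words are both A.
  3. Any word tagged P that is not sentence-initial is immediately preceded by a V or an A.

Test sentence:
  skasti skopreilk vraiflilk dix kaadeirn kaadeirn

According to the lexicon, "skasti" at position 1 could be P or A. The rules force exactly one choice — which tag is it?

Candidates per position — 1:skasti {P,A}; 2:skopreilk {A,V}; 3:vraiflilk {P}; 4:dix {V,A}; 5:kaadeirn {V}; 6:kaadeirn {V}.
Position 1: A is ruled out by rule 1; that leaves P.
Position 2: A is ruled out by rule 1; that leaves V.
Position 4: A is ruled out by rule 1; that leaves V.
The unique satisfying tagging is: P V P V V V.
Rule-by-rule: rule 1 holds; rule 2 holds; rule 3 holds.

P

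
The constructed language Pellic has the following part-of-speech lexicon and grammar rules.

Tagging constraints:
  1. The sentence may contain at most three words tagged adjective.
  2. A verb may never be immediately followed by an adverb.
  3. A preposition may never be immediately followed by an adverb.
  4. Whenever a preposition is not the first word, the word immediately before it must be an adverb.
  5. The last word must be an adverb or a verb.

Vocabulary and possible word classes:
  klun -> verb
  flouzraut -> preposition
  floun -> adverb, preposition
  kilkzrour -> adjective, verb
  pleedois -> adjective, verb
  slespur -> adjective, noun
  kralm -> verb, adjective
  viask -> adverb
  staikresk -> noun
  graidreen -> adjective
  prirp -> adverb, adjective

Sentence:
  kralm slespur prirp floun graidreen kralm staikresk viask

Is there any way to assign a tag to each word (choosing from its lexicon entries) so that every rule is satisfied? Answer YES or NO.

Candidates per position — 1:kralm {verb,adjective}; 2:slespur {adjective,noun}; 3:prirp {adverb,adjective}; 4:floun {adverb,preposition}; 5:graidreen {adjective}; 6:kralm {verb,adjective}; 7:staikresk {noun}; 8:viask {adverb}.
One satisfying assignment: verb noun adverb preposition adjective verb noun adverb.
Verifying each rule — rule 1 ✓; rule 2 ✓; rule 3 ✓; rule 4 ✓; rule 5 ✓.

YES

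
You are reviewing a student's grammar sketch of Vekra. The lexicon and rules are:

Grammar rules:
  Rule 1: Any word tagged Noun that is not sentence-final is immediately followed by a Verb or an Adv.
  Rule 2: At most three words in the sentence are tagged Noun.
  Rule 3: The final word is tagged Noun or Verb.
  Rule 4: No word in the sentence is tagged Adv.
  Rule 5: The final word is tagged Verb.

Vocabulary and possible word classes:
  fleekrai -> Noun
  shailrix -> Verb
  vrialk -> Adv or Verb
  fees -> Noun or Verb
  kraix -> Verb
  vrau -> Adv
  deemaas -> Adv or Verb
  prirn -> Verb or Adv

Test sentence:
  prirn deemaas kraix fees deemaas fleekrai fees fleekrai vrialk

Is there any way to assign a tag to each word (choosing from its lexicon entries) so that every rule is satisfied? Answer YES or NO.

YES

Candidates per position — 1:prirn {Verb,Adv}; 2:deemaas {Adv,Verb}; 3:kraix {Verb}; 4:fees {Noun,Verb}; 5:deemaas {Adv,Verb}; 6:fleekrai {Noun}; 7:fees {Noun,Verb}; 8:fleekrai {Noun}; 9:vrialk {Adv,Verb}.
One satisfying assignment: Verb Verb Verb Verb Verb Noun Verb Noun Verb.
Rule-by-rule: rule 1 satisfied; rule 2 satisfied; rule 3 satisfied; rule 4 satisfied; rule 5 satisfied.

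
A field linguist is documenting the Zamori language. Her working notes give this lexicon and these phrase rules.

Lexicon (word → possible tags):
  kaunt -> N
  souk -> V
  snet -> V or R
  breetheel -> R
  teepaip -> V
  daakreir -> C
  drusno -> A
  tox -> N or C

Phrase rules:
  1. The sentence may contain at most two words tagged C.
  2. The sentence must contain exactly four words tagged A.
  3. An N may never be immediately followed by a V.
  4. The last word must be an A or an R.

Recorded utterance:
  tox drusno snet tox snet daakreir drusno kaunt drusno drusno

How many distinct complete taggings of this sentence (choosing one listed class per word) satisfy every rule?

8

Candidates per position — 1:tox {N,C}; 2:drusno {A}; 3:snet {V,R}; 4:tox {N,C}; 5:snet {V,R}; 6:daakreir {C}; 7:drusno {A}; 8:kaunt {N}; 9:drusno {A}; 10:drusno {A}.
There are 16 candidate sequences in total.
Checking each against the rules leaves 8 sequences.
Count = 8.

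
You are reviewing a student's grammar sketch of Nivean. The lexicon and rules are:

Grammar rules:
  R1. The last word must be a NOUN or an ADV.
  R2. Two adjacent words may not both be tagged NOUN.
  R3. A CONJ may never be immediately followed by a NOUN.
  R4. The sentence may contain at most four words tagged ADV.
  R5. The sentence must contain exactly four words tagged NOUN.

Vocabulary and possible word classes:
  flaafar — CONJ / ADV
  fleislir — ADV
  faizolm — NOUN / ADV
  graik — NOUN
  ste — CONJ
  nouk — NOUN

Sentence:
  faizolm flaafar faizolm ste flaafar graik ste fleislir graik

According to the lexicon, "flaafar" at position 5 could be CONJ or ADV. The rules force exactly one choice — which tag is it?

Candidates per position — 1:faizolm {NOUN,ADV}; 2:flaafar {CONJ,ADV}; 3:faizolm {NOUN,ADV}; 4:ste {CONJ}; 5:flaafar {CONJ,ADV}; 6:graik {NOUN}; 7:ste {CONJ}; 8:fleislir {ADV}; 9:graik {NOUN}.
Position 1: ADV is ruled out by rule 5; that leaves NOUN.
Position 3: ADV is ruled out by rule 5; that leaves NOUN.
Position 5: CONJ is ruled out by rule 3; that leaves ADV.
Position 2: CONJ is ruled out by rule 3; that leaves ADV.
The only consistent sequence is: NOUN ADV NOUN CONJ ADV NOUN CONJ ADV NOUN.
Rule-by-rule: rule 1 ✓; rule 2 ✓; rule 3 ✓; rule 4 ✓; rule 5 ✓.

ADV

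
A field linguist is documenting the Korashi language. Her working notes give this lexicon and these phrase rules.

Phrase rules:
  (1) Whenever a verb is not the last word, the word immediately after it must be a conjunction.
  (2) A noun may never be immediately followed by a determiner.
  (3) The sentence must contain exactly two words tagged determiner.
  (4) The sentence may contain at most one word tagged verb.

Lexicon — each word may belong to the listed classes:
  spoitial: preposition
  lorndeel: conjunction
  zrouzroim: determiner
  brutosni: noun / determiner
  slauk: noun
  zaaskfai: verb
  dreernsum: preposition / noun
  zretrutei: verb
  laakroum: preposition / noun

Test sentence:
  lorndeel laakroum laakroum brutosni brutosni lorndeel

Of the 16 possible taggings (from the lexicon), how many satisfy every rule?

Candidates per position — 1:lorndeel {conjunction}; 2:laakroum {preposition,noun}; 3:laakroum {preposition,noun}; 4:brutosni {noun,determiner}; 5:brutosni {noun,determiner}; 6:lorndeel {conjunction}.
There are 16 candidate sequences in total.
The sequences that satisfy every rule: conjunction preposition preposition determiner determiner conjunction; conjunction noun preposition determiner determiner conjunction.
Count = 2.

2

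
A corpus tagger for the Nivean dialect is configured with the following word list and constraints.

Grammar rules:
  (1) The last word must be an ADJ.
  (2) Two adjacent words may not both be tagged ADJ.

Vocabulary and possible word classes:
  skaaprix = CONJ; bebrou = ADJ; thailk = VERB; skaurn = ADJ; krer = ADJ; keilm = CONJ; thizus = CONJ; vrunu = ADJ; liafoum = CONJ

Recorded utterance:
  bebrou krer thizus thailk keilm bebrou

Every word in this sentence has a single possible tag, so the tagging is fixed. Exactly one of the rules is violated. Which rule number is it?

2

Fixed tagging: ADJ ADJ CONJ VERB CONJ ADJ.
Applying the rules: R1 ok, R2 fails.
Only rule 2 fails.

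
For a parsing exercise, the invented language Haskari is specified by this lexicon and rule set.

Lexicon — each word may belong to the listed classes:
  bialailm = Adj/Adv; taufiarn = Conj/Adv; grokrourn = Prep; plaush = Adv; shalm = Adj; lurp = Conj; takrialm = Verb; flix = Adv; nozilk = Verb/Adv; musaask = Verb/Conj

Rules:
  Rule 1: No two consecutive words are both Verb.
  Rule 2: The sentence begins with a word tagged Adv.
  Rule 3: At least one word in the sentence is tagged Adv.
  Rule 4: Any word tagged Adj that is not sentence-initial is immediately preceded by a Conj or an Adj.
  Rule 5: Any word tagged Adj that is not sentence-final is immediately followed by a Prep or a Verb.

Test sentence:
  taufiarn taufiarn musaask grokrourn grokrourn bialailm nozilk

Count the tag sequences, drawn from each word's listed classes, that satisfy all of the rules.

Candidates per position — 1:taufiarn {Conj,Adv}; 2:taufiarn {Conj,Adv}; 3:musaask {Verb,Conj}; 4:grokrourn {Prep}; 5:grokrourn {Prep}; 6:bialailm {Adj,Adv}; 7:nozilk {Verb,Adv}.
There are 32 candidate sequences in total.
Checking each against the rules leaves 8 sequences.
Count = 8.

8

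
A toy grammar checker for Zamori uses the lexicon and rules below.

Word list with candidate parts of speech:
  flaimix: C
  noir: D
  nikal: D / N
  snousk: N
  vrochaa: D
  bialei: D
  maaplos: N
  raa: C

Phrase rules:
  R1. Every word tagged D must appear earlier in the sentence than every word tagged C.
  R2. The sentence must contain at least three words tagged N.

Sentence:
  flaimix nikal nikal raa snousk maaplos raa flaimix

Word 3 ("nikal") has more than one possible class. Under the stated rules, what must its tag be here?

Candidates per position — 1:flaimix {C}; 2:nikal {D,N}; 3:nikal {D,N}; 4:raa {C}; 5:snousk {N}; 6:maaplos {N}; 7:raa {C}; 8:flaimix {C}.
Position 2: tagging it D would leave rule 1 unsatisfiable, so it must be N.
Position 3: tagging it D would leave rule 1 unsatisfiable, so it must be N.
That leaves exactly one tagging: C N N C N N C C.
Rule-by-rule: rule 1 ✓; rule 2 ✓.

N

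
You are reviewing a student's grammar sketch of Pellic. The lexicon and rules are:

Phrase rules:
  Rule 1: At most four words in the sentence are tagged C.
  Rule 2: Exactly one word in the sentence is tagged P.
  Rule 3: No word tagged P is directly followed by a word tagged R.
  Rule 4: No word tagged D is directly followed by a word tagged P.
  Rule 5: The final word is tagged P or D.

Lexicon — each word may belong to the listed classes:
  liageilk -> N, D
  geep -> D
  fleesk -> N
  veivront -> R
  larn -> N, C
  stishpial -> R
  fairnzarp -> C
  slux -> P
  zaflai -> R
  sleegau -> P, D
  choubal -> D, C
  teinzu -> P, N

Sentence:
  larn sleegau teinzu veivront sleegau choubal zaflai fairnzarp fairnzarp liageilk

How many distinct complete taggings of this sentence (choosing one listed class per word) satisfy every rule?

Candidates per position — 1:larn {N,C}; 2:sleegau {P,D}; 3:teinzu {P,N}; 4:veivront {R}; 5:sleegau {P,D}; 6:choubal {D,C}; 7:zaflai {R}; 8:fairnzarp {C}; 9:fairnzarp {C}; 10:liageilk {N,D}.
There are 64 candidate sequences in total.
Checking each against the rules leaves 8 sequences.
Count = 8.

8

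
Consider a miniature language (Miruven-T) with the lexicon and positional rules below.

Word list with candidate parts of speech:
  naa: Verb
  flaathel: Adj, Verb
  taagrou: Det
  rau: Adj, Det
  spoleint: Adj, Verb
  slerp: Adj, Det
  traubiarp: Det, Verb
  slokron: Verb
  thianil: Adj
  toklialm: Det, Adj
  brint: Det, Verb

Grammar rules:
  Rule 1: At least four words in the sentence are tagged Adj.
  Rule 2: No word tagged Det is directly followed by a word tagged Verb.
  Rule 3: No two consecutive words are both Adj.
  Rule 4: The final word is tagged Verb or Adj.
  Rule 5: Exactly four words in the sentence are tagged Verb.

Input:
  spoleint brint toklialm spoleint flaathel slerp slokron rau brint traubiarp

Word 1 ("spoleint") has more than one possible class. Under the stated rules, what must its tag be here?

Adj

Candidates per position — 1:spoleint {Adj,Verb}; 2:brint {Det,Verb}; 3:toklialm {Det,Adj}; 4:spoleint {Adj,Verb}; 5:flaathel {Adj,Verb}; 6:slerp {Adj,Det}; 7:slokron {Verb}; 8:rau {Adj,Det}; 9:brint {Det,Verb}; 10:traubiarp {Det,Verb}.
At position 6, choosing Det makes rule 2 impossible to satisfy; hence Adj.
At position 10, choosing Det makes rule 4 impossible to satisfy; hence Verb.
At position 5, choosing Adj makes rule 3 impossible to satisfy; hence Verb.
At position 8, choosing Det makes rule 2 impossible to satisfy; hence Adj.
At position 9, choosing Det makes rule 2 impossible to satisfy; hence Verb.
At position 1, choosing Verb makes rule 5 impossible to satisfy; hence Adj.
At position 2, choosing Verb makes rule 5 impossible to satisfy; hence Det.
At position 4, choosing Verb makes rule 5 impossible to satisfy; hence Adj.
At position 3, choosing Adj makes rule 3 impossible to satisfy; hence Det.
The only consistent sequence is: Adj Det Det Adj Verb Adj Verb Adj Verb Verb.
Checking: rule 1 ok; rule 2 ok; rule 3 ok; rule 4 ok; rule 5 ok.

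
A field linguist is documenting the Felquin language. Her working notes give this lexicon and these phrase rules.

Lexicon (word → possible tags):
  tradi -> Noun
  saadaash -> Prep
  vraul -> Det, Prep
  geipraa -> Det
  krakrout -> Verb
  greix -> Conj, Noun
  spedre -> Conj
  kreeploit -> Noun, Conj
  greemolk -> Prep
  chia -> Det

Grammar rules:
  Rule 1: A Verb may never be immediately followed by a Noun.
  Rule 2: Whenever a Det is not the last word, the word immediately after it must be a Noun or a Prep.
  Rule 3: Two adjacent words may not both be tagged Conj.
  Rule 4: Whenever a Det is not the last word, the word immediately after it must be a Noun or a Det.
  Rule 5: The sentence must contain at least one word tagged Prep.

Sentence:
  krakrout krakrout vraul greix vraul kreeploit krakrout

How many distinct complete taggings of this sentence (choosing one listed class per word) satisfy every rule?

8

Candidates per position — 1:krakrout {Verb}; 2:krakrout {Verb}; 3:vraul {Det,Prep}; 4:greix {Conj,Noun}; 5:vraul {Det,Prep}; 6:kreeploit {Noun,Conj}; 7:krakrout {Verb}.
There are 16 candidate sequences in total.
Checking each against the rules leaves 8 sequences.
Count = 8.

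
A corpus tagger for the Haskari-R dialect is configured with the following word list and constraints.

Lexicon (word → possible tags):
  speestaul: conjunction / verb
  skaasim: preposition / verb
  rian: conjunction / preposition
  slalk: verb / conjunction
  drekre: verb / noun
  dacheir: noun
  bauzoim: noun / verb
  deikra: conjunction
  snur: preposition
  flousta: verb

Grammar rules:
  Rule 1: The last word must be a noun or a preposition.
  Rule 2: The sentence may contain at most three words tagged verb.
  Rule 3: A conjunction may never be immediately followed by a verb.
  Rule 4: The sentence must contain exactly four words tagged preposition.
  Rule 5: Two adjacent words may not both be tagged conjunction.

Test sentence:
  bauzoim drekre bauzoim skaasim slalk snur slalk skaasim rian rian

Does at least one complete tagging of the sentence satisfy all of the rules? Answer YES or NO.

YES

Candidates per position — 1:bauzoim {noun,verb}; 2:drekre {verb,noun}; 3:bauzoim {noun,verb}; 4:skaasim {preposition,verb}; 5:slalk {verb,conjunction}; 6:snur {preposition}; 7:slalk {verb,conjunction}; 8:skaasim {preposition,verb}; 9:rian {conjunction,preposition}; 10:rian {conjunction,preposition}.
One satisfying assignment: verb noun noun preposition conjunction preposition conjunction preposition conjunction preposition.
Rule-by-rule: rule 1 holds; rule 2 holds; rule 3 holds; rule 4 holds; rule 5 holds.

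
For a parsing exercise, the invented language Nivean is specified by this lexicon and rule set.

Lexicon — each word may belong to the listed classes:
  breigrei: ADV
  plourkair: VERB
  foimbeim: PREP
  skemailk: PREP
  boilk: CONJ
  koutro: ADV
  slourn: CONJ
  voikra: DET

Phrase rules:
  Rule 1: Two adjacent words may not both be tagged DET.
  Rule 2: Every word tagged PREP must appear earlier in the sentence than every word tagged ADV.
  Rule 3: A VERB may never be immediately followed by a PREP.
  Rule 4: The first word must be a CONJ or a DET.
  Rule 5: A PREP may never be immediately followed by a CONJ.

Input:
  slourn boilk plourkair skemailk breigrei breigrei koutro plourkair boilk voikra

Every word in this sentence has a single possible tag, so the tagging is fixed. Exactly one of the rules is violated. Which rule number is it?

Fixed tagging: CONJ CONJ VERB PREP ADV ADV ADV VERB CONJ DET.
Rule check: R1 holds, R2 holds, R3 violated, R4 holds, R5 holds.
Only rule 3 fails.

3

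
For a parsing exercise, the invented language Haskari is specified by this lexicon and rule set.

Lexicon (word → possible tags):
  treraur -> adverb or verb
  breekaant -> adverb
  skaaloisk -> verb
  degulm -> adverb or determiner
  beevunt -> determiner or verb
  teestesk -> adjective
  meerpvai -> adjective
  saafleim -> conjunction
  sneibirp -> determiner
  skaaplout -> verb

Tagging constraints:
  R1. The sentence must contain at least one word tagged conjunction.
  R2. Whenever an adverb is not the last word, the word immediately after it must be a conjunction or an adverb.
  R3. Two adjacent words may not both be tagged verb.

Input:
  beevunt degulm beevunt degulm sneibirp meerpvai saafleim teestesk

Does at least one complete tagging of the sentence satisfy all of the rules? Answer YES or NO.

Candidates per position — 1:beevunt {determiner,verb}; 2:degulm {adverb,determiner}; 3:beevunt {determiner,verb}; 4:degulm {adverb,determiner}; 5:sneibirp {determiner}; 6:meerpvai {adjective}; 7:saafleim {conjunction}; 8:teestesk {adjective}.
One satisfying assignment: verb determiner determiner determiner determiner adjective conjunction adjective.
Checking: rule 1 ok; rule 2 ok; rule 3 ok.

YES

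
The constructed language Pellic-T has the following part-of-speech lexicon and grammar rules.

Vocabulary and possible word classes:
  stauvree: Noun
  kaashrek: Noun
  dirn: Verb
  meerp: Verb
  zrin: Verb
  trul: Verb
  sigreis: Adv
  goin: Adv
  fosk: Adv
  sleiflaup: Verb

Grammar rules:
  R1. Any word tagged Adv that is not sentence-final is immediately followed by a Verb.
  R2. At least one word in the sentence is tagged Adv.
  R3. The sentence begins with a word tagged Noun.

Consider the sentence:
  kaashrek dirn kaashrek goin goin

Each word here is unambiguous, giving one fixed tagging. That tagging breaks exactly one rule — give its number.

Fixed tagging: Noun Verb Noun Adv Adv.
Checking each rule: R1 violated, R2 holds, R3 holds.
Only rule 1 fails.

1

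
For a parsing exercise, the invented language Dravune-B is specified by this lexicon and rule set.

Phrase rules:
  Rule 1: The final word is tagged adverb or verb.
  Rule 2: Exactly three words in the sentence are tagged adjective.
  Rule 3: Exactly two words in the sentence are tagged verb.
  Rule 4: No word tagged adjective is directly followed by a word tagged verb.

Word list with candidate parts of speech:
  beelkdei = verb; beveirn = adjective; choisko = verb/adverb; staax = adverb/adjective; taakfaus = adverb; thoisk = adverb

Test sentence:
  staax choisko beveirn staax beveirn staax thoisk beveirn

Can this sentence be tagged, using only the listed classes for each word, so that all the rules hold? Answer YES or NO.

Candidates per position — 1:staax {adverb,adjective}; 2:choisko {verb,adverb}; 3:beveirn {adjective}; 4:staax {adverb,adjective}; 5:beveirn {adjective}; 6:staax {adverb,adjective}; 7:thoisk {adverb}; 8:beveirn {adjective}.
Rule 1 cannot be satisfied by any choice of tags from the lexicon.
So there is no consistent tagging.

NO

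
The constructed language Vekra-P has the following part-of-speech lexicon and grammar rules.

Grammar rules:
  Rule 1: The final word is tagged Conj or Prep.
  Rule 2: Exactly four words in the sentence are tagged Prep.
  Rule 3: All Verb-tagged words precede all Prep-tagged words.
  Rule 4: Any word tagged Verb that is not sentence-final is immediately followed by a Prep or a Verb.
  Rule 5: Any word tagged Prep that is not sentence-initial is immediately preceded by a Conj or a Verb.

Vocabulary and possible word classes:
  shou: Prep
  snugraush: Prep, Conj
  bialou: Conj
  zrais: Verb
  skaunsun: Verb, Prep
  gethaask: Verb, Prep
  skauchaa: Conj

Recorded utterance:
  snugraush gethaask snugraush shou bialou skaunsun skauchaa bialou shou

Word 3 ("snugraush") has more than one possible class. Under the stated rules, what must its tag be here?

Conj

Candidates per position — 1:snugraush {Prep,Conj}; 2:gethaask {Verb,Prep}; 3:snugraush {Prep,Conj}; 4:shou {Prep}; 5:bialou {Conj}; 6:skaunsun {Verb,Prep}; 7:skauchaa {Conj}; 8:bialou {Conj}; 9:shou {Prep}.
Position 3: tagging it Prep would leave rule 5 unsatisfiable, so it must be Conj.
Position 6: tagging it Verb would leave rule 3 unsatisfiable, so it must be Prep.
Position 2: tagging it Verb would leave rule 4 unsatisfiable, so it must be Prep.
Position 1: tagging it Prep would leave rule 2 unsatisfiable, so it must be Conj.
So the tagging must be: Conj Prep Conj Prep Conj Prep Conj Conj Prep.
Check: rule 1 ok; rule 2 ok; rule 3 ok; rule 4 ok; rule 5 ok.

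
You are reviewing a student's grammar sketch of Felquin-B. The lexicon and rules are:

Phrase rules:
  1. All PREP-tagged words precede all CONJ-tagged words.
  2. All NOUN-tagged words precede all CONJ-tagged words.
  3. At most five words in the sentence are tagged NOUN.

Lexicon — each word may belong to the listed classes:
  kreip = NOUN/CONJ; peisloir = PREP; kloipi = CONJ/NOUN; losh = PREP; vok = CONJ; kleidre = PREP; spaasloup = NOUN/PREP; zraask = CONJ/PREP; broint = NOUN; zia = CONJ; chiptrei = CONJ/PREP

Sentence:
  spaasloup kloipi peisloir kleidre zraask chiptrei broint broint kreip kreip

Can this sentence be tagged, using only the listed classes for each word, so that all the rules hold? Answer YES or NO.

Candidates per position — 1:spaasloup {NOUN,PREP}; 2:kloipi {CONJ,NOUN}; 3:peisloir {PREP}; 4:kleidre {PREP}; 5:zraask {CONJ,PREP}; 6:chiptrei {CONJ,PREP}; 7:broint {NOUN}; 8:broint {NOUN}; 9:kreip {NOUN,CONJ}; 10:kreip {NOUN,CONJ}.
One satisfying assignment: PREP NOUN PREP PREP PREP PREP NOUN NOUN NOUN CONJ.
Check: rule 1 ok; rule 2 ok; rule 3 ok.

YES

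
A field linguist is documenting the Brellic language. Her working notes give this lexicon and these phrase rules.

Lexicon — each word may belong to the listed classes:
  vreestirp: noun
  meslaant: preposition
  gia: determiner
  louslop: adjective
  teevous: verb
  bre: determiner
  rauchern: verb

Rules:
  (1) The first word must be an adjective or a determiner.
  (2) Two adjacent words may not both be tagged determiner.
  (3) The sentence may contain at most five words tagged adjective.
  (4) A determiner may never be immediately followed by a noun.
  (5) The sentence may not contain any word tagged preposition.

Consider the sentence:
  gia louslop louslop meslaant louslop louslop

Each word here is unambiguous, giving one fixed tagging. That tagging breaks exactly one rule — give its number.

Fixed tagging: determiner adjective adjective preposition adjective adjective.
Checking each rule: R1 pass, R2 pass, R3 pass, R4 pass, R5 fail.
Only rule 5 fails.

5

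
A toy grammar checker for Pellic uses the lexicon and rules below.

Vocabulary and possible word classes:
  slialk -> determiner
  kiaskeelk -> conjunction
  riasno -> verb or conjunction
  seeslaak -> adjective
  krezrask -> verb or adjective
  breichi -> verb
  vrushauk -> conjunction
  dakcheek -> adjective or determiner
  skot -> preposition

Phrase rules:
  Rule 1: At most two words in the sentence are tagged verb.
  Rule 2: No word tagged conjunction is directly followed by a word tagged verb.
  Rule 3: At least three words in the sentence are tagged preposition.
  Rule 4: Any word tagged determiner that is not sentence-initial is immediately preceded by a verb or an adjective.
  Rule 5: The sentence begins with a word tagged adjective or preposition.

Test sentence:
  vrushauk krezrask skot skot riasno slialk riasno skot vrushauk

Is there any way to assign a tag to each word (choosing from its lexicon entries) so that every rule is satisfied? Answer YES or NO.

NO

Candidates per position — 1:vrushauk {conjunction}; 2:krezrask {verb,adjective}; 3:skot {preposition}; 4:skot {preposition}; 5:riasno {verb,conjunction}; 6:slialk {determiner}; 7:riasno {verb,conjunction}; 8:skot {preposition}; 9:vrushauk {conjunction}.
Rule 5 cannot be satisfied by any choice of tags from the lexicon.
So there is no consistent tagging.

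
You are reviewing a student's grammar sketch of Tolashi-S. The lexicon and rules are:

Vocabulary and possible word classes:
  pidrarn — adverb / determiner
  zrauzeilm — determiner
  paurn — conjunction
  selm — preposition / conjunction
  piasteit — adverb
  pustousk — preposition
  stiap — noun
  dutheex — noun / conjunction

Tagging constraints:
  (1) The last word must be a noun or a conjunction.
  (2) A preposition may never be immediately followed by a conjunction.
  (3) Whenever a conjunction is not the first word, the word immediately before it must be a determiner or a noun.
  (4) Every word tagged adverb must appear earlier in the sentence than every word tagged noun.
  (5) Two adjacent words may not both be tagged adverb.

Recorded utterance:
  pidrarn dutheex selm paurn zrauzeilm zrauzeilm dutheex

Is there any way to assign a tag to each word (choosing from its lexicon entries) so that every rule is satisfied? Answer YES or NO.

NO

Candidates per position — 1:pidrarn {adverb,determiner}; 2:dutheex {noun,conjunction}; 3:selm {preposition,conjunction}; 4:paurn {conjunction}; 5:zrauzeilm {determiner}; 6:zrauzeilm {determiner}; 7:dutheex {noun,conjunction}.
Rule 3 cannot be satisfied by any choice of tags from the lexicon.
So there is no consistent tagging.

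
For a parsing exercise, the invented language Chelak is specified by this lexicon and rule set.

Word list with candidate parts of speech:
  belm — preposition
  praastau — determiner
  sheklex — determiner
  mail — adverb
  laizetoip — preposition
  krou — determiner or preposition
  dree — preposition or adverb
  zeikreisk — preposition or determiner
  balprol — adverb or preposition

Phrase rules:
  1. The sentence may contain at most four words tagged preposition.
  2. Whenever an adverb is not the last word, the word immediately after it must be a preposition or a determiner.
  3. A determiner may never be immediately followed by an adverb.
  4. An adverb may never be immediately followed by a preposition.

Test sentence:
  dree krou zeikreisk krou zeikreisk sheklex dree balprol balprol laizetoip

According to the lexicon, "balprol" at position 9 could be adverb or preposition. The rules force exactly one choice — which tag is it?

preposition

Candidates per position — 1:dree {preposition,adverb}; 2:krou {determiner,preposition}; 3:zeikreisk {preposition,determiner}; 4:krou {determiner,preposition}; 5:zeikreisk {preposition,determiner}; 6:sheklex {determiner}; 7:dree {preposition,adverb}; 8:balprol {adverb,preposition}; 9:balprol {adverb,preposition}; 10:laizetoip {preposition}.
Position 7: adverb is ruled out by rule 3; that leaves preposition.
Position 8: adverb is ruled out by rule 4; that leaves preposition.
Position 9: adverb is ruled out by rule 4; that leaves preposition.
Position 1: preposition is ruled out by rule 1; that leaves adverb.
Position 2: preposition is ruled out by rule 1; that leaves determiner.
Position 3: preposition is ruled out by rule 1; that leaves determiner.
Position 4: preposition is ruled out by rule 1; that leaves determiner.
Position 5: preposition is ruled out by rule 1; that leaves determiner.
The unique satisfying tagging is: adverb determiner determiner determiner determiner determiner preposition preposition preposition preposition.
Rule-by-rule: rule 1 ✓; rule 2 ✓; rule 3 ✓; rule 4 ✓.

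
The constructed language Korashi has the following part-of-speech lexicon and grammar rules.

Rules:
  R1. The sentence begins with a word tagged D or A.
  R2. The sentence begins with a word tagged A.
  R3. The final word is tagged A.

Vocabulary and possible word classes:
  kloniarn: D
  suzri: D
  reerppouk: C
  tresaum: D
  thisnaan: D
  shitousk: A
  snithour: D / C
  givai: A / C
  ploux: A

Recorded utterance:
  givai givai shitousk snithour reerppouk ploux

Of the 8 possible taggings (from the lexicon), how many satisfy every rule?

Candidates per position — 1:givai {A,C}; 2:givai {A,C}; 3:shitousk {A}; 4:snithour {D,C}; 5:reerppouk {C}; 6:ploux {A}.
There are 8 candidate sequences in total.
The sequences that satisfy every rule: A A A D C A; A A A C C A; A C A D C A; A C A C C A.
Count = 4.

4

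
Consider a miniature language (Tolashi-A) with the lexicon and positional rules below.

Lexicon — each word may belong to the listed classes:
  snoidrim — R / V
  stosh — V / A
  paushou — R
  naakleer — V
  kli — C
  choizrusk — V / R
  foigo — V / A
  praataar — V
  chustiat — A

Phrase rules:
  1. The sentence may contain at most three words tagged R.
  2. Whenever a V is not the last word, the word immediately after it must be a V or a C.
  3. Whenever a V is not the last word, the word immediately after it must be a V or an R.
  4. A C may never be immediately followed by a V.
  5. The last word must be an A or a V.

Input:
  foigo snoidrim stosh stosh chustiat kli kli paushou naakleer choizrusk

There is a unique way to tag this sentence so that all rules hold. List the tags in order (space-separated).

A R A A A C C R V V

Candidates per position — 1:foigo {V,A}; 2:snoidrim {R,V}; 3:stosh {V,A}; 4:stosh {V,A}; 5:chustiat {A}; 6:kli {C}; 7:kli {C}; 8:paushou {R}; 9:naakleer {V}; 10:choizrusk {V,R}.
At position 1, choosing V makes rule 2 impossible to satisfy; hence A.
At position 2, choosing V makes rule 2 impossible to satisfy; hence R.
At position 3, choosing V makes rule 2 impossible to satisfy; hence A.
At position 4, choosing V makes rule 2 impossible to satisfy; hence A.
At position 10, choosing R makes rule 2 impossible to satisfy; hence V.
The unique satisfying tagging is: A R A A A C C R V V.
Check: rule 1 ok; rule 2 ok; rule 3 ok; rule 4 ok; rule 5 ok.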